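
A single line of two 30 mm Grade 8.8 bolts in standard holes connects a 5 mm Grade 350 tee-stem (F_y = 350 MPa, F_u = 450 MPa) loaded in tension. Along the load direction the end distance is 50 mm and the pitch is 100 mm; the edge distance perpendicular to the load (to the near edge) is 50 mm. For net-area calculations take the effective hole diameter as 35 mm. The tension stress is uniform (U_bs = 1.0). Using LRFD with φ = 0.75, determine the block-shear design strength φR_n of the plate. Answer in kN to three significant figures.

154 kN

Shear plane L_v = 50 + 1·100 = 150 mm; A_gv = 150 × 5 = 750 mm².
A_nv = (150 − 1.5·35) × 5 = 487.5 mm².
A_nt = (50 − 0.5·35) × 5 = 162.5 mm².
0.6 F_u A_nv = 131.6 kN; 0.6 F_y A_gv = 157.5 kN → shear rupture governs the shear term.
R_n = 131.6 + 1.0 × 450 × 162.5 / 1000 = 204.8 kN.
Design strength φR_n = 0.75 × 204.8 = 154 kN.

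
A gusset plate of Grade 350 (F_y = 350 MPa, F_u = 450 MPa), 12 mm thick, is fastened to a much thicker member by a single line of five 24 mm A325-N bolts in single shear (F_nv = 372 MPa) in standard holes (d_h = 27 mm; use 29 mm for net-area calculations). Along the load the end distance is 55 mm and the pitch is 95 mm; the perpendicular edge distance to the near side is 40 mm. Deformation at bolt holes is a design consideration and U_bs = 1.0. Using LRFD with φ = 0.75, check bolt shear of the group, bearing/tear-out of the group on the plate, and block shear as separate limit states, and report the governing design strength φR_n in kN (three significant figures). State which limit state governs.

Bolt shear: A_b = π·24²/4 = 452.4 mm²; R_n = 372 × 452.4 × 5 × 1 / 1000 = 841.4 kN → 0.75 × 841.4 = 631 kN.
Bearing: edge l_c = 41.5, r_n = 268.9 kN; interior l_c = 68, r_n = 311 kN; R_n = 268.9 + 4·311 = 1513 kN → 1130 kN.
Block shear: A_gv = 5220, A_nv = 3654, A_nt = 306 mm²; R_n = min(0.6F_uA_nv, 0.6F_yA_gv) + U_bs·F_u·A_nt = 1124 kN → 843 kN.
Bolt shear governs: 631 kN.

631 kN (bolt shear governs)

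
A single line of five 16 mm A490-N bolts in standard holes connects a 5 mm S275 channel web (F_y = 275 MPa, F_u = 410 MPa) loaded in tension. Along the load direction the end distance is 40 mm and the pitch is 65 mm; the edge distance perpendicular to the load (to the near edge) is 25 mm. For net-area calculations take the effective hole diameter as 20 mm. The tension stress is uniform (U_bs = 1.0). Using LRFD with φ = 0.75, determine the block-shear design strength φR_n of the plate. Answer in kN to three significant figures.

209 kN

Shear plane L_v = 40 + 4·65 = 300 mm; A_gv = 300 × 5 = 1500 mm².
A_nv = (300 − 4.5·20) × 5 = 1050 mm².
A_nt = (25 − 0.5·20) × 5 = 75 mm².
0.6 F_u A_nv = 258.3 kN; 0.6 F_y A_gv = 247.5 kN → shear yielding governs the shear term.
R_n = 247.5 + 1.0 × 410 × 75 / 1000 = 278.2 kN.
Design strength φR_n = 0.75 × 278.2 = 209 kN.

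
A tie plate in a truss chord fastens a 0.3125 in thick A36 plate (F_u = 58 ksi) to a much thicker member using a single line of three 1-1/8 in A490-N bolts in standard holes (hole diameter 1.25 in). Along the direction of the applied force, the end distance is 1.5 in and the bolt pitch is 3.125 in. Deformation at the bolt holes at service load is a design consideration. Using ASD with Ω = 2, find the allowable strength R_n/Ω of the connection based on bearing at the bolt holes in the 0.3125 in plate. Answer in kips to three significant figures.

50.3 kips

Per bolt r_n = 1.2 l_c t F_u ≤ 2.4 d t F_u; upper limit = 2.4 × 1.125 × 0.3125 × 58 = 48.94 kips.
Edge bolt: l_c = 1.5 − 1.25/2 = 0.875 in → 1.2 × 0.875 × 0.3125 × 58 = 19.03 → r_n = 19.03 kips.
Interior bolts: l_c = 3.125 − 1.25 = 1.875 in → 1.2 × 1.875 × 0.3125 × 58 = 40.78 → r_n = 40.78 kips.
R_n = 1 × 19.03 + 2 × 40.78 = 100.6 kips.
Allowable strength R_n/Ω = 100.6 / 2 = 50.3 kips.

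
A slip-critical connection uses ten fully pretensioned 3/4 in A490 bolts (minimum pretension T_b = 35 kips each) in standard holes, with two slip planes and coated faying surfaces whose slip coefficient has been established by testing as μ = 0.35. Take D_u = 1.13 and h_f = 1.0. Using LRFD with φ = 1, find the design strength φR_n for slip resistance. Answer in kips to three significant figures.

R_n = μ · D_u · h_f · T_b · n_s · n_b = 0.35 × 1.13 × 1.0 × 35 × 2 × 10 = 276.8 kips.
Design strength φR_n = 1 × 276.8 = 277 kips.

277 kips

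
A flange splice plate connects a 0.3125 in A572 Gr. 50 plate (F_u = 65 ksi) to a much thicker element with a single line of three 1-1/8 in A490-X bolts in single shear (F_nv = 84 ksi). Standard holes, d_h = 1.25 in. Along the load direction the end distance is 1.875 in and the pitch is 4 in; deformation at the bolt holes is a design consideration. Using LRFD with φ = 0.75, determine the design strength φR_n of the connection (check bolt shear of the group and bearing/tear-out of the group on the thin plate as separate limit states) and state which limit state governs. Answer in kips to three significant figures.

Bolt shear: A_b = π·1.125²/4 = 0.994 in²; R_n = 84 × 0.994 × 3 × 1 = 250.5 kips → 0.75 × 250.5 = 188 kips.
Bearing (1.2 l_c t F_u ≤ 2.4 d t F_u): upper limit = 2.4·1.125·0.3125·65 = 54.84 kips.
  Edge l_c = 1.875 − 1.25/2 = 1.25 → r_n = 30.47 kips; interior l_c = 4 − 1.25 = 2.75 → r_n = 54.84 kips.
  R_n,bearing = 1·30.47 + 2·54.84 = 140.2 kips → 0.75 × 140.2 = 105 kips.
Bearing governs: 105 kips.

105 kips (bearing governs)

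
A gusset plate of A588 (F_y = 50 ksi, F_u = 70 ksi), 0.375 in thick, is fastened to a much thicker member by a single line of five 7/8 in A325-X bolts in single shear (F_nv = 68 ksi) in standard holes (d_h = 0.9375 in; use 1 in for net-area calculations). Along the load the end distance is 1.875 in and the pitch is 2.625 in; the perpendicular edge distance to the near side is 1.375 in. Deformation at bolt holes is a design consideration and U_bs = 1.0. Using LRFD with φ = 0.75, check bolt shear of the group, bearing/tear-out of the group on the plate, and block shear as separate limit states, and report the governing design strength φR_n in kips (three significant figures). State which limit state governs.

Bolt shear: A_b = π·0.875²/4 = 0.6013 in²; R_n = 68 × 0.6013 × 5 × 1 = 204.4 kips → 0.75 × 204.4 = 153 kips.
Bearing: edge l_c = 1.406, r_n = 44.3 kips; interior l_c = 1.688, r_n = 53.16 kips; R_n = 44.3 + 4·53.16 = 256.9 kips → 193 kips.
Block shear: A_gv = 4.641, A_nv = 2.953, A_nt = 0.3281 in²; R_n = min(0.6F_uA_nv, 0.6F_yA_gv) + U_bs·F_u·A_nt = 147 kips → 110 kips.
Block shear governs: 110 kips.

110 kips (block shear governs)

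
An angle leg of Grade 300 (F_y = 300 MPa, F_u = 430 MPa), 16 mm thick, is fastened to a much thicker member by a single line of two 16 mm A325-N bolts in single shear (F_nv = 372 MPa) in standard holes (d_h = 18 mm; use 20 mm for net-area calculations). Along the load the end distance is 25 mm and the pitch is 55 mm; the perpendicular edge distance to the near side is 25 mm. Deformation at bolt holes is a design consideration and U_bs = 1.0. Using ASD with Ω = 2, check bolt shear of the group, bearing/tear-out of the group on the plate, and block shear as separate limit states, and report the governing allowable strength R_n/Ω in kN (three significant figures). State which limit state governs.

74.8 kN (bolt shear governs)

Bolt shear: A_b = π·16²/4 = 201.1 mm²; R_n = 372 × 201.1 × 2 × 1 / 1000 = 149.6 kN → 149.6 / 2 = 74.8 kN.
Bearing: edge l_c = 16, r_n = 132.1 kN; interior l_c = 37, r_n = 264.2 kN; R_n = 132.1 + 1·264.2 = 396.3 kN → 198 kN.
Block shear: A_gv = 1280, A_nv = 800, A_nt = 240 mm²; R_n = min(0.6F_uA_nv, 0.6F_yA_gv) + U_bs·F_u·A_nt = 309.6 kN → 155 kN.
Bolt shear governs: 74.8 kN.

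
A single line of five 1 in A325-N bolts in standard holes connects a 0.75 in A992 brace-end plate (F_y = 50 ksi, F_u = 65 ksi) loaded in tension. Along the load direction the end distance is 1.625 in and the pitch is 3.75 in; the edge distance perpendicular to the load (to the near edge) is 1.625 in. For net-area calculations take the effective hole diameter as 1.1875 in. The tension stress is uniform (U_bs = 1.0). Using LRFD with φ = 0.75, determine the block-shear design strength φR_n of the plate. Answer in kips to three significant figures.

285 kips

Shear plane L_v = 1.625 + 4·3.75 = 16.62 in; A_gv = 16.62 × 0.75 = 12.47 in².
A_nv = (16.62 − 4.5·1.1875) × 0.75 = 8.461 in².
A_nt = (1.625 − 0.5·1.1875) × 0.75 = 0.7734 in².
0.6 F_u A_nv = 330 kips; 0.6 F_y A_gv = 374.1 kips → shear rupture governs the shear term.
R_n = 330 + 1.0 × 65 × 0.7734 = 380.2 kips.
Design strength φR_n = 0.75 × 380.2 = 285 kips.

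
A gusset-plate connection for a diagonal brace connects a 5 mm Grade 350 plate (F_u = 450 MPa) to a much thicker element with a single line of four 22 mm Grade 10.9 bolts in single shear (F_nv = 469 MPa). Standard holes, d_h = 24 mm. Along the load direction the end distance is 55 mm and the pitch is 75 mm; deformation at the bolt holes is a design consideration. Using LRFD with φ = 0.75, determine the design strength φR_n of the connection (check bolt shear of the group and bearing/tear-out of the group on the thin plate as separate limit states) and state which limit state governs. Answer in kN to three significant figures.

354 kN (bearing governs)

Bolt shear: A_b = π·22²/4 = 380.1 mm²; R_n = 469 × 380.1 × 4 × 1 / 1000 = 713.1 kN → 0.75 × 713.1 = 535 kN.
Bearing (1.2 l_c t F_u ≤ 2.4 d t F_u): upper limit = 2.4·22·5·450 / 1000 = 118.8 kN.
  Edge l_c = 55 − 24/2 = 43 → r_n = 116.1 kN; interior l_c = 75 − 24 = 51 → r_n = 118.8 kN.
  R_n,bearing = 1·116.1 + 3·118.8 = 472.5 kN → 0.75 × 472.5 = 354 kN.
Bearing governs: 354 kN.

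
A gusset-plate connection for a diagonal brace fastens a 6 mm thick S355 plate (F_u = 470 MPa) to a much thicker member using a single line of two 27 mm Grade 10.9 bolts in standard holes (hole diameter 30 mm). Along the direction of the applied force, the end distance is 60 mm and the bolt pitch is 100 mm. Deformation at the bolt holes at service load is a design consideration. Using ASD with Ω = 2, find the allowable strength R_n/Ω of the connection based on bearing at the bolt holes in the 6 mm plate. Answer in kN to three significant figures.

168 kN

Per bolt r_n = 1.2 l_c t F_u ≤ 2.4 d t F_u; upper limit = 2.4 × 27 × 6 × 470 / 1000 = 182.7 kN.
Edge bolt: l_c = 60 − 30/2 = 45 mm → 1.2 × 45 × 6 × 470 / 1000 = 152.3 → r_n = 152.3 kN.
Interior bolts: l_c = 100 − 30 = 70 mm → 1.2 × 70 × 6 × 470 / 1000 = 236.9 → r_n = 182.7 kN.
R_n = 1 × 152.3 + 1 × 182.7 = 335 kN.
Allowable strength R_n/Ω = 335 / 2 = 168 kN.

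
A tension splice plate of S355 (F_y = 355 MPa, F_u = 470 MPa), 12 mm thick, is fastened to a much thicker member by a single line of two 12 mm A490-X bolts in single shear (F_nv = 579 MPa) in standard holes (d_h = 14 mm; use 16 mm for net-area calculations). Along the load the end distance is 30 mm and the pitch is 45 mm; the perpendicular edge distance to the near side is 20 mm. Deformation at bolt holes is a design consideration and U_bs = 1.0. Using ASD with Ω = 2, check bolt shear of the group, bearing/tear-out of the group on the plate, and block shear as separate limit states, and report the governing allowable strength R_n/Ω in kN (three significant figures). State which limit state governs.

65.5 kN (bolt shear governs)

Bolt shear: A_b = π·12²/4 = 113.1 mm²; R_n = 579 × 113.1 × 2 × 1 / 1000 = 131 kN → 131 / 2 = 65.5 kN.
Bearing: edge l_c = 23, r_n = 155.7 kN; interior l_c = 31, r_n = 162.4 kN; R_n = 155.7 + 1·162.4 = 318.1 kN → 159 kN.
Block shear: A_gv = 900, A_nv = 612, A_nt = 144 mm²; R_n = min(0.6F_uA_nv, 0.6F_yA_gv) + U_bs·F_u·A_nt = 240.3 kN → 120 kN.
Bolt shear governs: 65.5 kN.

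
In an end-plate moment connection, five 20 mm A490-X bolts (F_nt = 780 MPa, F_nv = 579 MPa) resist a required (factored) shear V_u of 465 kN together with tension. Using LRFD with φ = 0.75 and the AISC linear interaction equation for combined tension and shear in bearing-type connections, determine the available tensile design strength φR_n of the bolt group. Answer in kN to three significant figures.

568 kN

A_b = π·20²/4 = 314.2 mm²; f_rv = 465 × 1000 / (5 × 314.2) = 296 MPa.
F'_nt = 1.3 F_nt − (F_nt / φF_nv) f_rv = 1.3·780 − (780/(0.75·579))·296 = 482.3 MPa, capped at F_nt → F'_nt = 482.3 MPa.
R_n = F'_nt · A_b · n = 482.3 × 314.2 × 5 / 1000 = 757.6 kN.
Design strength φR_n = 0.75 × 757.6 = 568 kN.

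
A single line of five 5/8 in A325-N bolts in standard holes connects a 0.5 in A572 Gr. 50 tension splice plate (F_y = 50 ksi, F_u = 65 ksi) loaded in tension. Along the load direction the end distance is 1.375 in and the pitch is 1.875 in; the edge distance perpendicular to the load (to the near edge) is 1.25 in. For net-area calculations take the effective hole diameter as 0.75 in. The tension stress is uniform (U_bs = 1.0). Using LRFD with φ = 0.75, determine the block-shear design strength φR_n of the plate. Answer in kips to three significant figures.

102 kips

Shear plane L_v = 1.375 + 4·1.875 = 8.875 in; A_gv = 8.875 × 0.5 = 4.438 in².
A_nv = (8.875 − 4.5·0.75) × 0.5 = 2.75 in².
A_nt = (1.25 − 0.5·0.75) × 0.5 = 0.4375 in².
0.6 F_u A_nv = 107.2 kips; 0.6 F_y A_gv = 133.1 kips → shear rupture governs the shear term.
R_n = 107.2 + 1.0 × 65 × 0.4375 = 135.7 kips.
Design strength φR_n = 0.75 × 135.7 = 102 kips.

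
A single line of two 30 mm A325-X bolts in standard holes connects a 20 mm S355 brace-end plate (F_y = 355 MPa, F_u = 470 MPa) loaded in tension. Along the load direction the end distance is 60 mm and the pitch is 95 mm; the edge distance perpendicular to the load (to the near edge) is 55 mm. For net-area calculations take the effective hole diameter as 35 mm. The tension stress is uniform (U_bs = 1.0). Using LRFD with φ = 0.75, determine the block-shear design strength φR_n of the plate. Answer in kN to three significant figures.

Shear plane L_v = 60 + 1·95 = 155 mm; A_gv = 155 × 20 = 3100 mm².
A_nv = (155 − 1.5·35) × 20 = 2050 mm².
A_nt = (55 − 0.5·35) × 20 = 750 mm².
0.6 F_u A_nv = 578.1 kN; 0.6 F_y A_gv = 660.3 kN → shear rupture governs the shear term.
R_n = 578.1 + 1.0 × 470 × 750 / 1000 = 930.6 kN.
Design strength φR_n = 0.75 × 930.6 = 698 kN.

698 kN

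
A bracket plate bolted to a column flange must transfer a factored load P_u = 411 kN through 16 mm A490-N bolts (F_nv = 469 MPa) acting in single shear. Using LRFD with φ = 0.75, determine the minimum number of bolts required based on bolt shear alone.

A_b = π·16²/4 = 201.1 mm².
Per-bolt design strength φR_n = 0.75 × 469 × 201.1 × 1 / 1000 = 70.72 kN.
n ≥ 411 / 70.72 = 5.811 → use 6 bolts.

6 bolts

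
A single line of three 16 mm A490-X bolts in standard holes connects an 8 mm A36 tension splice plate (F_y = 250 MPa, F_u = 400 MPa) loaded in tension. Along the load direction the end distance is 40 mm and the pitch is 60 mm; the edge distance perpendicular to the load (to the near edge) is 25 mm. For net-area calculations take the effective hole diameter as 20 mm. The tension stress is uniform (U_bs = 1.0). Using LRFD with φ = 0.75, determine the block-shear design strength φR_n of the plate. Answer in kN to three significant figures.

180 kN

Shear plane L_v = 40 + 2·60 = 160 mm; A_gv = 160 × 8 = 1280 mm².
A_nv = (160 − 2.5·20) × 8 = 880 mm².
A_nt = (25 − 0.5·20) × 8 = 120 mm².
0.6 F_u A_nv = 211.2 kN; 0.6 F_y A_gv = 192 kN → shear yielding governs the shear term.
R_n = 192 + 1.0 × 400 × 120 / 1000 = 240 kN.
Design strength φR_n = 0.75 × 240 = 180 kN.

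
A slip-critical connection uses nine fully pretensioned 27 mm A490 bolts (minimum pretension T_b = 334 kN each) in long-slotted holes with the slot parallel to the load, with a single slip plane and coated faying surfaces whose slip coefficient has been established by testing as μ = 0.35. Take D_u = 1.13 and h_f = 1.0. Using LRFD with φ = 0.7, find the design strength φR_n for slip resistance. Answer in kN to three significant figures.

832 kN

R_n = μ · D_u · h_f · T_b · n_s · n_b = 0.35 × 1.13 × 1.0 × 334 × 1 × 9 = 1189 kN.
Design strength φR_n = 0.7 × 1189 = 832 kN.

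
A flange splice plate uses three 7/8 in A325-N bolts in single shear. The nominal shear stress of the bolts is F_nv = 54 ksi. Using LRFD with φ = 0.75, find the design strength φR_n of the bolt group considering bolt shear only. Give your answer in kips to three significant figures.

A_b = π × 0.875² / 4 = 0.6013 in².
R_n = F_nv · A_b · n · n_s = 54 × 0.6013 × 3 × 1 = 97.41 kips.
Design strength φR_n = 0.75 × 97.41 = 73.1 kips.

73.1 kips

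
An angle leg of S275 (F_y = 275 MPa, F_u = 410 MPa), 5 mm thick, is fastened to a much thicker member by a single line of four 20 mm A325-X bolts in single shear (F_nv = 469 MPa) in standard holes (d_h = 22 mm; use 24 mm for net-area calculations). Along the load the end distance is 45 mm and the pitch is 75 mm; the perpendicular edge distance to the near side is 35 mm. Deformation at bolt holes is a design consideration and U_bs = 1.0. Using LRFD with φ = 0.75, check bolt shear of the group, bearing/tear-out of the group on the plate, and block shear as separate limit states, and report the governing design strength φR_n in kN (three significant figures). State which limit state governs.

202 kN (block shear governs)

Bolt shear: A_b = π·20²/4 = 314.2 mm²; R_n = 469 × 314.2 × 4 × 1 / 1000 = 589.4 kN → 0.75 × 589.4 = 442 kN.
Bearing: edge l_c = 34, r_n = 83.64 kN; interior l_c = 53, r_n = 98.4 kN; R_n = 83.64 + 3·98.4 = 378.8 kN → 284 kN.
Block shear: A_gv = 1350, A_nv = 930, A_nt = 115 mm²; R_n = min(0.6F_uA_nv, 0.6F_yA_gv) + U_bs·F_u·A_nt = 269.9 kN → 202 kN.
Block shear governs: 202 kN.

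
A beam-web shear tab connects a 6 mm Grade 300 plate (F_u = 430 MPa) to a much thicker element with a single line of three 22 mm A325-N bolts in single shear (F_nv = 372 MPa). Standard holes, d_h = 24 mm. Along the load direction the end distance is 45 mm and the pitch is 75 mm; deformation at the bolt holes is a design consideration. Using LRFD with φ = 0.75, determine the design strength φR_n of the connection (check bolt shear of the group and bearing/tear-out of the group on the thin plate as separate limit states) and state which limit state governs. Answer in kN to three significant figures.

281 kN (bearing governs)

Bolt shear: A_b = π·22²/4 = 380.1 mm²; R_n = 372 × 380.1 × 3 × 1 / 1000 = 424.2 kN → 0.75 × 424.2 = 318 kN.
Bearing (1.2 l_c t F_u ≤ 2.4 d t F_u): upper limit = 2.4·22·6·430 / 1000 = 136.2 kN.
  Edge l_c = 45 − 24/2 = 33 → r_n = 102.2 kN; interior l_c = 75 − 24 = 51 → r_n = 136.2 kN.
  R_n,bearing = 1·102.2 + 2·136.2 = 374.6 kN → 0.75 × 374.6 = 281 kN.
Bearing governs: 281 kN.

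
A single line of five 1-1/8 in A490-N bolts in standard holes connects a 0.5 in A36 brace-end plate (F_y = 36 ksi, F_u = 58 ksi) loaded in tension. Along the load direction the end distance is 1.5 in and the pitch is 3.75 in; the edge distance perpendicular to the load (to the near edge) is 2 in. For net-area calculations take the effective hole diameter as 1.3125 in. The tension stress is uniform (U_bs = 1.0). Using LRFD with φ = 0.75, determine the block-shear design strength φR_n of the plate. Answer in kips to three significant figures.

163 kips

Shear plane L_v = 1.5 + 4·3.75 = 16.5 in; A_gv = 16.5 × 0.5 = 8.25 in².
A_nv = (16.5 − 4.5·1.3125) × 0.5 = 5.297 in².
A_nt = (2 − 0.5·1.3125) × 0.5 = 0.6719 in².
0.6 F_u A_nv = 184.3 kips; 0.6 F_y A_gv = 178.2 kips → shear yielding governs the shear term.
R_n = 178.2 + 1.0 × 58 × 0.6719 = 217.2 kips.
Design strength φR_n = 0.75 × 217.2 = 163 kips.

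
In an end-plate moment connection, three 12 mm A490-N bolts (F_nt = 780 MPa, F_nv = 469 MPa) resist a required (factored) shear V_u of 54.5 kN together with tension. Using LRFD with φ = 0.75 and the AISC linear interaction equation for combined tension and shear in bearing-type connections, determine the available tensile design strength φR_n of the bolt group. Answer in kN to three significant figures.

167 kN

A_b = π·12²/4 = 113.1 mm²; f_rv = 54.5 × 1000 / (3 × 113.1) = 160.6 MPa.
F'_nt = 1.3 F_nt − (F_nt / φF_nv) f_rv = 1.3·780 − (780/(0.75·469))·160.6 = 657.8 MPa, capped at F_nt → F'_nt = 657.8 MPa.
R_n = F'_nt · A_b · n = 657.8 × 113.1 × 3 / 1000 = 223.2 kN.
Design strength φR_n = 0.75 × 223.2 = 167 kN.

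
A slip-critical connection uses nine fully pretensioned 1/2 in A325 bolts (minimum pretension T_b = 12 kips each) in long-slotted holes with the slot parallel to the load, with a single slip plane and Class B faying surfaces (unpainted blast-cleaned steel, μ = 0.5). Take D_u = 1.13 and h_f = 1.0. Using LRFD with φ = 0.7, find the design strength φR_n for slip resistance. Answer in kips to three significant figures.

42.7 kips

R_n = μ · D_u · h_f · T_b · n_s · n_b = 0.5 × 1.13 × 1.0 × 12 × 1 × 9 = 61.02 kips.
Design strength φR_n = 0.7 × 61.02 = 42.7 kips.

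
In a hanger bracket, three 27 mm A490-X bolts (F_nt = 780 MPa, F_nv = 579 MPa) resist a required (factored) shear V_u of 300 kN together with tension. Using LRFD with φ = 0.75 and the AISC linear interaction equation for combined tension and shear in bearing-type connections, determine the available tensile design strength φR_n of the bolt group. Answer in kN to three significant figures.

A_b = π·27²/4 = 572.6 mm²; f_rv = 300 × 1000 / (3 × 572.6) = 174.7 MPa.
F'_nt = 1.3 F_nt − (F_nt / φF_nv) f_rv = 1.3·780 − (780/(0.75·579))·174.7 = 700.3 MPa, capped at F_nt → F'_nt = 700.3 MPa.
R_n = F'_nt · A_b · n = 700.3 × 572.6 × 3 / 1000 = 1203 kN.
Design strength φR_n = 0.75 × 1203 = 902 kN.

902 kN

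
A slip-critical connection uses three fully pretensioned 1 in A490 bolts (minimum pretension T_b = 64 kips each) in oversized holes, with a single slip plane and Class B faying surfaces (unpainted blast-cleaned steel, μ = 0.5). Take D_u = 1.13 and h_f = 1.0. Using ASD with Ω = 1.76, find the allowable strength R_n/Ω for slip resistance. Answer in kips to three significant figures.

R_n = μ · D_u · h_f · T_b · n_s · n_b = 0.5 × 1.13 × 1.0 × 64 × 1 × 3 = 108.5 kips.
Allowable strength R_n/Ω = 108.5 / 1.76 = 61.6 kips.

61.6 kips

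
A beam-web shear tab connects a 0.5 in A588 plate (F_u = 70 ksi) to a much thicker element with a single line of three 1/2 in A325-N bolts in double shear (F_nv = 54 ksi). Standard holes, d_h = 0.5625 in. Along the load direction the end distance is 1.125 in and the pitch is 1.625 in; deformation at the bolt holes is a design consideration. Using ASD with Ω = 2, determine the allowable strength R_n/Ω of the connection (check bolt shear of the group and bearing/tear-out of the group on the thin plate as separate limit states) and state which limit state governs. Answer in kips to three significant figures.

Bolt shear: A_b = π·0.5²/4 = 0.1963 in²; R_n = 54 × 0.1963 × 3 × 2 = 63.62 kips → 63.62 / 2 = 31.8 kips.
Bearing (1.2 l_c t F_u ≤ 2.4 d t F_u): upper limit = 2.4·0.5·0.5·70 = 42 kips.
  Edge l_c = 1.125 − 0.5625/2 = 0.8438 → r_n = 35.44 kips; interior l_c = 1.625 − 0.5625 = 1.062 → r_n = 42 kips.
  R_n,bearing = 1·35.44 + 2·42 = 119.4 kips → 119.4 / 2 = 59.7 kips.
Bolt shear governs: 31.8 kips.

31.8 kips (bolt shear governs)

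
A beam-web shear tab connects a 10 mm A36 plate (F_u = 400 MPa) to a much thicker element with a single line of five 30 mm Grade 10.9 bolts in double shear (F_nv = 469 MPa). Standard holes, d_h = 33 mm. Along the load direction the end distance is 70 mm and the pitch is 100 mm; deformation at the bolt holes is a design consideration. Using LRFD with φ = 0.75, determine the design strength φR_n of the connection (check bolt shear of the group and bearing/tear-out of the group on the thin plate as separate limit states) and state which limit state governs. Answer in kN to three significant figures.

Bolt shear: A_b = π·30²/4 = 706.9 mm²; R_n = 469 × 706.9 × 5 × 2 / 1000 = 3315 kN → 0.75 × 3315 = 2490 kN.
Bearing (1.2 l_c t F_u ≤ 2.4 d t F_u): upper limit = 2.4·30·10·400 / 1000 = 288 kN.
  Edge l_c = 70 − 33/2 = 53.5 → r_n = 256.8 kN; interior l_c = 100 − 33 = 67 → r_n = 288 kN.
  R_n,bearing = 1·256.8 + 4·288 = 1409 kN → 0.75 × 1409 = 1060 kN.
Bearing governs: 1060 kN.

1060 kN (bearing governs)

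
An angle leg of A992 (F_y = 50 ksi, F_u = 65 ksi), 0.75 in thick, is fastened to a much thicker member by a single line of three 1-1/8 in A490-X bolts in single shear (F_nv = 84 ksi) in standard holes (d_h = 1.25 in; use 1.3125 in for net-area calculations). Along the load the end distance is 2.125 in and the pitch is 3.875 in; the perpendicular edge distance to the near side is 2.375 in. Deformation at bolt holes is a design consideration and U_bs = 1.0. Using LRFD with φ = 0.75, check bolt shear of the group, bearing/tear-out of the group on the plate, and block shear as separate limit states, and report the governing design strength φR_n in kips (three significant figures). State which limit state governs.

188 kips (bolt shear governs)

Bolt shear: A_b = π·1.125²/4 = 0.994 in²; R_n = 84 × 0.994 × 3 × 1 = 250.5 kips → 0.75 × 250.5 = 188 kips.
Bearing: edge l_c = 1.5, r_n = 87.75 kips; interior l_c = 2.625, r_n = 131.6 kips; R_n = 87.75 + 2·131.6 = 351 kips → 263 kips.
Block shear: A_gv = 7.406, A_nv = 4.945, A_nt = 1.289 in²; R_n = min(0.6F_uA_nv, 0.6F_yA_gv) + U_bs·F_u·A_nt = 276.7 kips → 207 kips.
Bolt shear governs: 188 kips.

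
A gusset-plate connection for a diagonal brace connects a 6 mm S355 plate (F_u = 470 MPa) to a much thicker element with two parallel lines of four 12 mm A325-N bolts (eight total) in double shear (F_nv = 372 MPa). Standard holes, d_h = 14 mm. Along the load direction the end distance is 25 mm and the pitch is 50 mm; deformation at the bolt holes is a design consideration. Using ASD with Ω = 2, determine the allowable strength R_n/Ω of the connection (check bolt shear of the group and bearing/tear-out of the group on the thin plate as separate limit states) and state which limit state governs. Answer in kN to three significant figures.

Bolt shear: A_b = π·12²/4 = 113.1 mm²; R_n = 372 × 113.1 × 8 × 2 / 1000 = 673.2 kN → 673.2 / 2 = 337 kN.
Bearing (1.2 l_c t F_u ≤ 2.4 d t F_u): upper limit = 2.4·12·6·470 / 1000 = 81.22 kN.
  Edge l_c = 25 − 14/2 = 18 → r_n = 60.91 kN; interior l_c = 50 − 14 = 36 → r_n = 81.22 kN.
  R_n,bearing = 2·60.91 + 6·81.22 = 609.1 kN → 609.1 / 2 = 305 kN.
Bearing governs: 305 kN.

305 kN (bearing governs)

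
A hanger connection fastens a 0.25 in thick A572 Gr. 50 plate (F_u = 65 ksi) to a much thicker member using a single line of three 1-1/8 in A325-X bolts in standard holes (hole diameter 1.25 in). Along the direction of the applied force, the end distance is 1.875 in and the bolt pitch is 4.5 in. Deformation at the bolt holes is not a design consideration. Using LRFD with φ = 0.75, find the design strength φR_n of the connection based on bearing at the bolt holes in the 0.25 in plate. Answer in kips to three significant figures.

105 kips

Per bolt r_n = 1.5 l_c t F_u ≤ 3.0 d t F_u; upper limit = 3.0 × 1.125 × 0.25 × 65 = 54.84 kips.
Edge bolt: l_c = 1.875 − 1.25/2 = 1.25 in → 1.5 × 1.25 × 0.25 × 65 = 30.47 → r_n = 30.47 kips.
Interior bolts: l_c = 4.5 − 1.25 = 3.25 in → 1.5 × 3.25 × 0.25 × 65 = 79.22 → r_n = 54.84 kips.
R_n = 1 × 30.47 + 2 × 54.84 = 140.2 kips.
Design strength φR_n = 0.75 × 140.2 = 105 kips.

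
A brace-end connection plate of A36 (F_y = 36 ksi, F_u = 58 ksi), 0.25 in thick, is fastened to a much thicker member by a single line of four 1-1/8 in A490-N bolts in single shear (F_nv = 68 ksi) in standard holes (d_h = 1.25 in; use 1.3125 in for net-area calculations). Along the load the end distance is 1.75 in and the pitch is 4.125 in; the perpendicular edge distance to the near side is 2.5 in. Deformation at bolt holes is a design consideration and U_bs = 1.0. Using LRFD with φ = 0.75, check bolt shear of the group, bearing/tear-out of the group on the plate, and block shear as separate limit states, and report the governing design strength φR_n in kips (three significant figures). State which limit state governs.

77.3 kips (block shear governs)

Bolt shear: A_b = π·1.125²/4 = 0.994 in²; R_n = 68 × 0.994 × 4 × 1 = 270.4 kips → 0.75 × 270.4 = 203 kips.
Bearing: edge l_c = 1.125, r_n = 19.57 kips; interior l_c = 2.875, r_n = 39.15 kips; R_n = 19.57 + 3·39.15 = 137 kips → 103 kips.
Block shear: A_gv = 3.531, A_nv = 2.383, A_nt = 0.4609 in²; R_n = min(0.6F_uA_nv, 0.6F_yA_gv) + U_bs·F_u·A_nt = 103 kips → 77.3 kips.
Block shear governs: 77.3 kips.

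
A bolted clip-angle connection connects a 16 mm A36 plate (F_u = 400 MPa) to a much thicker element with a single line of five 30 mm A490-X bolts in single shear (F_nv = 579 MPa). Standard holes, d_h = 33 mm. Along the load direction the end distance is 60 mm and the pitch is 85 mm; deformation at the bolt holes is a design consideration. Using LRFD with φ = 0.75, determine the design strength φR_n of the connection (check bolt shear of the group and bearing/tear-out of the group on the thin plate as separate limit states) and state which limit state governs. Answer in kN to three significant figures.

Bolt shear: A_b = π·30²/4 = 706.9 mm²; R_n = 579 × 706.9 × 5 × 1 / 1000 = 2046 kN → 0.75 × 2046 = 1530 kN.
Bearing (1.2 l_c t F_u ≤ 2.4 d t F_u): upper limit = 2.4·30·16·400 / 1000 = 460.8 kN.
  Edge l_c = 60 − 33/2 = 43.5 → r_n = 334.1 kN; interior l_c = 85 − 33 = 52 → r_n = 399.4 kN.
  R_n,bearing = 1·334.1 + 4·399.4 = 1932 kN → 0.75 × 1932 = 1450 kN.
Bearing governs: 1450 kN.

1450 kN (bearing governs)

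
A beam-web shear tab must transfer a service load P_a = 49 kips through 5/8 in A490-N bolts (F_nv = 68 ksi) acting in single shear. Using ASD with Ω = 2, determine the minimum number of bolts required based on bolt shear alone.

5 bolts

A_b = π·0.625²/4 = 0.3068 in².
Per-bolt allowable strength R_n/Ω = 68 × 0.3068 × 1 / 2 = 10.43 kips.
n ≥ 49 / 10.43 = 4.698 → use 5 bolts.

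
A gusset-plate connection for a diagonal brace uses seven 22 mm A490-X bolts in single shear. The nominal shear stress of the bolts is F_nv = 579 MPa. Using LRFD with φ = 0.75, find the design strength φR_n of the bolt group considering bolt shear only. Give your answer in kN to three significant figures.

A_b = π × 22² / 4 = 380.1 mm².
R_n = F_nv · A_b · n · n_s = 579 × 380.1 × 7 × 1 / 1000 = 1541 kN.
Design strength φR_n = 0.75 × 1541 = 1160 kN.

1160 kN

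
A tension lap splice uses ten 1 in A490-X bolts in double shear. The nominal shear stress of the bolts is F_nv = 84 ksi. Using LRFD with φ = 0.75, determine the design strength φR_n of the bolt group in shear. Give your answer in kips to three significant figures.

990 kips

A_b = π × 1² / 4 = 0.7854 in².
R_n = F_nv · A_b · n · n_s = 84 × 0.7854 × 10 × 2 = 1319 kips.
Design strength φR_n = 0.75 × 1319 = 990 kips.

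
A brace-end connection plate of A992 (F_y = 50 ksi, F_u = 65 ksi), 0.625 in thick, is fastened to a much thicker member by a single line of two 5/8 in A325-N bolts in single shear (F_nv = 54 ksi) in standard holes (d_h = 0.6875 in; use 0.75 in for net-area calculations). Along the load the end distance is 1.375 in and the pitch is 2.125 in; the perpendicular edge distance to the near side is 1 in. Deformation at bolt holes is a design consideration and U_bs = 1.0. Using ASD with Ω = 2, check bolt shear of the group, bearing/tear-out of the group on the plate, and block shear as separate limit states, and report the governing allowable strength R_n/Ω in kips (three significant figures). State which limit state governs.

Bolt shear: A_b = π·0.625²/4 = 0.3068 in²; R_n = 54 × 0.3068 × 2 × 1 = 33.13 kips → 33.13 / 2 = 16.6 kips.
Bearing: edge l_c = 1.031, r_n = 50.27 kips; interior l_c = 1.438, r_n = 60.94 kips; R_n = 50.27 + 1·60.94 = 111.2 kips → 55.6 kips.
Block shear: A_gv = 2.188, A_nv = 1.484, A_nt = 0.3906 in²; R_n = min(0.6F_uA_nv, 0.6F_yA_gv) + U_bs·F_u·A_nt = 83.28 kips → 41.6 kips.
Bolt shear governs: 16.6 kips.

16.6 kips (bolt shear governs)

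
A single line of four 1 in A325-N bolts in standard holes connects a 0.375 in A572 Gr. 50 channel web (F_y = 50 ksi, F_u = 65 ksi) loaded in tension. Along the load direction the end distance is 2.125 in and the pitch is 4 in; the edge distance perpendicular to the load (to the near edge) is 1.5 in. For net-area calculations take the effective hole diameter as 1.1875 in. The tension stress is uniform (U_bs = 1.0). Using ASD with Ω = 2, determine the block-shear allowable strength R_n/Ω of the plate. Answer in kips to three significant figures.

Shear plane L_v = 2.125 + 3·4 = 14.12 in; A_gv = 14.12 × 0.375 = 5.297 in².
A_nv = (14.12 − 3.5·1.1875) × 0.375 = 3.738 in².
A_nt = (1.5 − 0.5·1.1875) × 0.375 = 0.3398 in².
0.6 F_u A_nv = 145.8 kips; 0.6 F_y A_gv = 158.9 kips → shear rupture governs the shear term.
R_n = 145.8 + 1.0 × 65 × 0.3398 = 167.9 kips.
Allowable strength R_n/Ω = 167.9 / 2 = 83.9 kips.

83.9 kips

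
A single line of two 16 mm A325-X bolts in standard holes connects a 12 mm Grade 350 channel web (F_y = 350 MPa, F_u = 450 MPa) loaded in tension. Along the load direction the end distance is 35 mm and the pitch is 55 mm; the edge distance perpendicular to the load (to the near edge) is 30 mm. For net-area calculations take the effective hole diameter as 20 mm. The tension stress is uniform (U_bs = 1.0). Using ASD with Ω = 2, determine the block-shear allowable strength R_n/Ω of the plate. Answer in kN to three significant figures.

Shear plane L_v = 35 + 1·55 = 90 mm; A_gv = 90 × 12 = 1080 mm².
A_nv = (90 − 1.5·20) × 12 = 720 mm².
A_nt = (30 − 0.5·20) × 12 = 240 mm².
0.6 F_u A_nv = 194.4 kN; 0.6 F_y A_gv = 226.8 kN → shear rupture governs the shear term.
R_n = 194.4 + 1.0 × 450 × 240 / 1000 = 302.4 kN.
Allowable strength R_n/Ω = 302.4 / 2 = 151 kN.

151 kN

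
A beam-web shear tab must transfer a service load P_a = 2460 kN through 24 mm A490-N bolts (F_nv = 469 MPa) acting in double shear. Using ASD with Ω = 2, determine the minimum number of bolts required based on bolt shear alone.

A_b = π·24²/4 = 452.4 mm².
Per-bolt allowable strength R_n/Ω = 469 × 452.4 × 2 / 1000 / 2 = 212.2 kN.
n ≥ 2460 / 212.2 = 11.59 → use 12 bolts.

12 bolts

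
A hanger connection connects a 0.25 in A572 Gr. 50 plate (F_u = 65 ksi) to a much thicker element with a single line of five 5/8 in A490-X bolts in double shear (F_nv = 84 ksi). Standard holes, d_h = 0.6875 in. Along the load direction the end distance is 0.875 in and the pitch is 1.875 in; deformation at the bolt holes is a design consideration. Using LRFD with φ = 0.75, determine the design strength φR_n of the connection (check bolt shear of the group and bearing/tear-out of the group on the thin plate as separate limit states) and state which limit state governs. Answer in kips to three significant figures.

77.2 kips (bearing governs)

Bolt shear: A_b = π·0.625²/4 = 0.3068 in²; R_n = 84 × 0.3068 × 5 × 2 = 257.7 kips → 0.75 × 257.7 = 193 kips.
Bearing (1.2 l_c t F_u ≤ 2.4 d t F_u): upper limit = 2.4·0.625·0.25·65 = 24.38 kips.
  Edge l_c = 0.875 − 0.6875/2 = 0.5312 → r_n = 10.36 kips; interior l_c = 1.875 − 0.6875 = 1.188 → r_n = 23.16 kips.
  R_n,bearing = 1·10.36 + 4·23.16 = 103 kips → 0.75 × 103 = 77.2 kips.
Bearing governs: 77.2 kips.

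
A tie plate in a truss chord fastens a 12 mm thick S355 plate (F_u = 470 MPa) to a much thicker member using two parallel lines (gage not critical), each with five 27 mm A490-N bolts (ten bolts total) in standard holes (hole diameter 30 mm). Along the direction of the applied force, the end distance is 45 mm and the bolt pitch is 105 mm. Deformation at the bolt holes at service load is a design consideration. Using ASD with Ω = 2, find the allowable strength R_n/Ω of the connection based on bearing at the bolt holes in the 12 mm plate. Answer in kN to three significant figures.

Per bolt r_n = 1.2 l_c t F_u ≤ 2.4 d t F_u; upper limit = 2.4 × 27 × 12 × 470 / 1000 = 365.5 kN.
Edge bolt: l_c = 45 − 30/2 = 30 mm → 1.2 × 30 × 12 × 470 / 1000 = 203 → r_n = 203 kN.
Interior bolts: l_c = 105 − 30 = 75 mm → 1.2 × 75 × 12 × 470 / 1000 = 507.6 → r_n = 365.5 kN.
R_n = 2 × 203 + 8 × 365.5 = 3330 kN.
Allowable strength R_n/Ω = 3330 / 2 = 1660 kN.

1660 kN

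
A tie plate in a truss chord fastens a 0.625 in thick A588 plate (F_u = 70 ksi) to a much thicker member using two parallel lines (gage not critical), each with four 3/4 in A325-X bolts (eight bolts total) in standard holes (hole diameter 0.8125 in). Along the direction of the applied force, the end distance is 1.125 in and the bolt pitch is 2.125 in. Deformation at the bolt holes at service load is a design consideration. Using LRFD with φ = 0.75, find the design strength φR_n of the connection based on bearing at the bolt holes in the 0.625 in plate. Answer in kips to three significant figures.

367 kips

Per bolt r_n = 1.2 l_c t F_u ≤ 2.4 d t F_u; upper limit = 2.4 × 0.75 × 0.625 × 70 = 78.75 kips.
Edge bolt: l_c = 1.125 − 0.8125/2 = 0.7188 in → 1.2 × 0.7188 × 0.625 × 70 = 37.73 → r_n = 37.73 kips.
Interior bolts: l_c = 2.125 − 0.8125 = 1.312 in → 1.2 × 1.312 × 0.625 × 70 = 68.91 → r_n = 68.91 kips.
R_n = 2 × 37.73 + 6 × 68.91 = 488.9 kips.
Design strength φR_n = 0.75 × 488.9 = 367 kips.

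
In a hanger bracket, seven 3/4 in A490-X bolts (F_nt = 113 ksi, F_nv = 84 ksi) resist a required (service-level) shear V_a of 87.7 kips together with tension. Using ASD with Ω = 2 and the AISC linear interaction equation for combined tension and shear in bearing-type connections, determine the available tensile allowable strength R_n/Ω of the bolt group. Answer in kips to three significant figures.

A_b = π·0.75²/4 = 0.4418 in²; f_rv = 87.7 / (7 × 0.4418) = 28.36 ksi.
F'_nt = 1.3 F_nt − (Ω F_nt / F_nv) f_rv = 1.3·113 − (2·113/84)·28.36 = 70.6 ksi, capped at F_nt → F'_nt = 70.6 ksi.
R_n = F'_nt · A_b · n = 70.6 × 0.4418 × 7 = 218.3 kips.
Allowable strength R_n/Ω = 218.3 / 2 = 109 kips.

109 kips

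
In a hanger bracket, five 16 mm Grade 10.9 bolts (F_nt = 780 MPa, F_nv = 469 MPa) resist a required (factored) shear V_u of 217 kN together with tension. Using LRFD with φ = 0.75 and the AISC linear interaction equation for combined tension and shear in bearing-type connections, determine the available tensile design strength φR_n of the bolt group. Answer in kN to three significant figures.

404 kN

A_b = π·16²/4 = 201.1 mm²; f_rv = 217 × 1000 / (5 × 201.1) = 215.9 MPa.
F'_nt = 1.3 F_nt − (F_nt / φF_nv) f_rv = 1.3·780 − (780/(0.75·469))·215.9 = 535.3 MPa, capped at F_nt → F'_nt = 535.3 MPa.
R_n = F'_nt · A_b · n = 535.3 × 201.1 × 5 / 1000 = 538.2 kN.
Design strength φR_n = 0.75 × 538.2 = 404 kN.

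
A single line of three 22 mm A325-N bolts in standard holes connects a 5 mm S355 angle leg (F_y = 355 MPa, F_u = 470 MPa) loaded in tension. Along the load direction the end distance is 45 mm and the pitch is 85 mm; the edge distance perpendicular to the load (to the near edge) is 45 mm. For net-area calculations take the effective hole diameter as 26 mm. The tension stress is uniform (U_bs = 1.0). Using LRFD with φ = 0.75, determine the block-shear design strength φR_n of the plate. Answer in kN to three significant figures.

215 kN

Shear plane L_v = 45 + 2·85 = 215 mm; A_gv = 215 × 5 = 1075 mm².
A_nv = (215 − 2.5·26) × 5 = 750 mm².
A_nt = (45 − 0.5·26) × 5 = 160 mm².
0.6 F_u A_nv = 211.5 kN; 0.6 F_y A_gv = 229 kN → shear rupture governs the shear term.
R_n = 211.5 + 1.0 × 470 × 160 / 1000 = 286.7 kN.
Design strength φR_n = 0.75 × 286.7 = 215 kN.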